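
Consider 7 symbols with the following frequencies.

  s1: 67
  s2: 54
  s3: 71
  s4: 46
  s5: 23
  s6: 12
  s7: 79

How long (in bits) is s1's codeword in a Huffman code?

3

Build the tree from the bottom:
combine s6(12), s5(23) → 35
combine 35, s4(46) → 81
combine s2(54), s1(67) → 121
combine s3(71), s7(79) → 150
combine 81, 121 → 202
combine 150, 202 → 352
s1 sits 3 levels below the root, so its codeword is 3 bits.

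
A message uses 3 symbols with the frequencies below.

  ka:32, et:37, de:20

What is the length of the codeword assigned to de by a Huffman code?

2

Repeatedly merge the two smallest:
combine de(20), ka(32) → 52
combine et(37), 52 → 89
de sits 2 levels below the root, so its codeword is 2 bits.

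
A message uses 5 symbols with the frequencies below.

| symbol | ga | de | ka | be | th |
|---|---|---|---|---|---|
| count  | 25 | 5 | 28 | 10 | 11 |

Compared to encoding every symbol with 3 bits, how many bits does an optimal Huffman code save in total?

Fixed-length: 3 bits × 79 symbols = 237 bits.
Huffman merges:
de(5) + be(10) → 15
th(11) + 15 → 26
ga(25) + 26 → 51
ka(28) + 51 → 79
Huffman total = 15 + 26 + 51 + 79 = 171 bits.
Saving = 237 − 171 = 66 bits.

66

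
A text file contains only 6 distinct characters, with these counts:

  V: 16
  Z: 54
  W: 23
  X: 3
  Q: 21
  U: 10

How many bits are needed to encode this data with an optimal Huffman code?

Greedily combine the two least-frequent nodes:
combine X(3), U(10) → 13
combine 13, V(16) → 29
combine Q(21), W(23) → 44
combine 29, 44 → 73
combine Z(54), 73 → 127
Total encoded bits = sum of merged weights = 13 + 29 + 44 + 73 + 127 = 286.

286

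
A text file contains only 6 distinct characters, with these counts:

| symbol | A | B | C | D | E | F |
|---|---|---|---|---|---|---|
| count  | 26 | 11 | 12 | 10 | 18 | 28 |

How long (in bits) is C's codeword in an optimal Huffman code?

3

Repeatedly merge the two smallest:
D(10) + B(11) → 21
C(12) + E(18) → 30
21 + A(26) → 47
F(28) + 30 → 58
47 + 58 → 105
C sits 3 levels below the root, so its codeword is 3 bits.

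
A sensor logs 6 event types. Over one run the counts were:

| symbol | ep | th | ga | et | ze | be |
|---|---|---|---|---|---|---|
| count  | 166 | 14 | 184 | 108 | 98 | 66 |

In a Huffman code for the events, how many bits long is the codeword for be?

4

Repeatedly merge the two smallest:
combine th(14), be(66) → 80
combine 80, ze(98) → 178
combine et(108), ep(166) → 274
combine 178, ga(184) → 362
combine 274, 362 → 636
be sits 4 levels below the root, so its codeword is 4 bits.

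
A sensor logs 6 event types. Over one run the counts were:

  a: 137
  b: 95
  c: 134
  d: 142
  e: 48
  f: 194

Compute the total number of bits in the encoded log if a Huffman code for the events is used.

Greedily combine the two least-frequent nodes:
e(48) + b(95) → 143
c(134) + a(137) → 271
d(142) + 143 → 285
f(194) + 271 → 465
285 + 465 → 750
The encoded length is the sum of every internal node's weight: 143 + 271 + 285 + 465 + 750 = 1914 bits.

1914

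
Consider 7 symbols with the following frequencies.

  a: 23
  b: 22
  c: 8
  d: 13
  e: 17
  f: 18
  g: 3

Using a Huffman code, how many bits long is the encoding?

278

Merge the two smallest weights repeatedly:
combine g(3), c(8) → 11
combine 11, d(13) → 24
combine e(17), f(18) → 35
combine b(22), a(23) → 45
combine 24, 35 → 59
combine 45, 59 → 104
The encoded length is the sum of every internal node's weight: 11 + 24 + 35 + 45 + 59 + 104 = 278 bits.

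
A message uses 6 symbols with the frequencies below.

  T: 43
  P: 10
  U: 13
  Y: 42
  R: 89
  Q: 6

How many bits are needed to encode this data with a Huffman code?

433

Merge the two smallest weights repeatedly:
Q(6) + P(10) → 16
U(13) + 16 → 29
29 + Y(42) → 71
T(43) + 71 → 114
R(89) + 114 → 203
The encoded length is the sum of every internal node's weight: 16 + 29 + 71 + 114 + 203 = 433 bits.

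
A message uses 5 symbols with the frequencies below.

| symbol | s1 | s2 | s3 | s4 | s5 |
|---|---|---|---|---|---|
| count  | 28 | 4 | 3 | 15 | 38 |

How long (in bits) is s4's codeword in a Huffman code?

3

Build the tree from the bottom:
combine s3(3), s2(4) → 7
combine 7, s4(15) → 22
combine 22, s1(28) → 50
combine s5(38), 50 → 88
The subtree containing s4 is merged 3 times, so code length = 3.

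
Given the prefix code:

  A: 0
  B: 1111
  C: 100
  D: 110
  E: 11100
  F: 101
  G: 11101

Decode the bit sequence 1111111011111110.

Read left to right; each codeword is recognised as soon as it completes (prefix code):
  1111→B | 11101→G | 1111→B | 110→D
Decoded message: BGBD

BGBD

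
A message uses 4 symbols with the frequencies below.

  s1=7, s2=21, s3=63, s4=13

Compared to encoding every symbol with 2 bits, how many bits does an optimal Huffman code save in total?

Fixed-length: 2 bits × 104 symbols = 208 bits.
Huffman merges:
merge s1(7) and s4(13): 20
merge 20 and s2(21): 41
merge 41 and s3(63): 104
Huffman total = 20 + 41 + 104 = 165 bits.
Saving = 208 − 165 = 43 bits.

43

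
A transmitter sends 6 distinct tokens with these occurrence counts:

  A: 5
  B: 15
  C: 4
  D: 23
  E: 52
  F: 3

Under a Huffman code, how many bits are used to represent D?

Build the tree from the bottom:
combine F(3), C(4) → 7
combine A(5), 7 → 12
combine 12, B(15) → 27
combine D(23), 27 → 50
combine 50, E(52) → 102
The subtree containing D is merged 2 times, so code length = 2.

2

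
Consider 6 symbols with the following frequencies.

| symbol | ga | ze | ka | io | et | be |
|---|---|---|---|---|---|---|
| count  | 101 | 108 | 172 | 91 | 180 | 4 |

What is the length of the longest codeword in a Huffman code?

Merge the two lowest-weight nodes at each step:
combine be(4), io(91) → 95
combine 95, ga(101) → 196
combine ze(108), ka(172) → 280
combine et(180), 196 → 376
combine 280, 376 → 656
The first pair merged (be, io) ends up deepest, at depth 4.

4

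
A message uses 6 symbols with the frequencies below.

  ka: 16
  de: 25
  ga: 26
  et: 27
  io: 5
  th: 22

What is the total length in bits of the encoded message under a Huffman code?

Build the Huffman tree bottom-up:
io(5) + ka(16) → 21
21 + th(22) → 43
de(25) + ga(26) → 51
et(27) + 43 → 70
51 + 70 → 121
Total encoded bits = sum of merged weights = 21 + 43 + 51 + 70 + 121 = 306.

306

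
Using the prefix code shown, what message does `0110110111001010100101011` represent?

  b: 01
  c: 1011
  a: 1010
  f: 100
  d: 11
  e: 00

bcbdeafad

Read left to right; each codeword is recognised as soon as it completes (prefix code):
  01→b | 1011→c | 01→b | 11→d | 00→e | 1010→a | 100→f | 1010→a | 11→d
Decoded message: bcbdeafad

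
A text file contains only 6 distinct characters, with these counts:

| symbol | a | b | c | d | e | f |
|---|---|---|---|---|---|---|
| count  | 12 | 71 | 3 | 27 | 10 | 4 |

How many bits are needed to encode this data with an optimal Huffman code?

Build the Huffman tree bottom-up:
c(3) + f(4) → 7
7 + e(10) → 17
a(12) + 17 → 29
d(27) + 29 → 56
56 + b(71) → 127
The encoded length is the sum of every internal node's weight: 7 + 17 + 29 + 56 + 127 = 236 bits.

236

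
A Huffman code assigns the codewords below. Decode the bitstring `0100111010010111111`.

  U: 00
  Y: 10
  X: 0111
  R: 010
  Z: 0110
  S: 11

Read left to right; each codeword is recognised as soon as it completes (prefix code):
  010→R | 0111→X | 010→R | 010→R | 11→S | 11→S | 11→S
Decoded message: RXRRSSS

RXRRSSS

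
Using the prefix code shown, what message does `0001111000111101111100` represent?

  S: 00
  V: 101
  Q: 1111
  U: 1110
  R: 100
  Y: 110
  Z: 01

SZUSQZQS

Read left to right; each codeword is recognised as soon as it completes (prefix code):
  00→S | 01→Z | 1110→U | 00→S | 1111→Q | 01→Z | 1111→Q | 00→S
Decoded message: SZUSQZQS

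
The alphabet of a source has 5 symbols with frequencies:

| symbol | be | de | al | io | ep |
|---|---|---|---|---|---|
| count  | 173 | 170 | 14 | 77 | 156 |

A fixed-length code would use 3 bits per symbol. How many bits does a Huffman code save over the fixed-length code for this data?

499

Fixed-length: 3 bits × 590 symbols = 1770 bits.
Huffman merges:
al(14) + io(77) → 91
91 + ep(156) → 247
de(170) + be(173) → 343
247 + 343 → 590
Huffman total = 91 + 247 + 343 + 590 = 1271 bits.
Saving = 1770 − 1271 = 499 bits.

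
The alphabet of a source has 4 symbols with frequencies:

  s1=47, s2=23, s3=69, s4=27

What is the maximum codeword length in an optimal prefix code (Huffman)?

Merge the two lowest-weight nodes at each step:
merge s2(23) and s4(27): 50
merge s1(47) and 50: 97
merge s3(69) and 97: 166
The rarest symbols sit at the bottom; the longest codeword is 3 bits.

3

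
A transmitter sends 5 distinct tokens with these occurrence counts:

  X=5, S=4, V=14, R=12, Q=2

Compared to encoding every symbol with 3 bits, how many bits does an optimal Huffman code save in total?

Fixed-length: 3 bits × 37 symbols = 111 bits.
Huffman merges:
merge Q(2) and S(4): 6
merge X(5) and 6: 11
merge 11 and R(12): 23
merge V(14) and 23: 37
Huffman total = 6 + 11 + 23 + 37 = 77 bits.
Saving = 111 − 77 = 34 bits.

34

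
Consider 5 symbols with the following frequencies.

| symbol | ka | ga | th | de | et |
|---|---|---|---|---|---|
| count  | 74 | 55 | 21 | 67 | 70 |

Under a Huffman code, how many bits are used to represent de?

Repeatedly merge the two smallest:
th(21) + ga(55) → 76
de(67) + et(70) → 137
ka(74) + 76 → 150
137 + 150 → 287
de sits 2 levels below the root, so its codeword is 2 bits.

2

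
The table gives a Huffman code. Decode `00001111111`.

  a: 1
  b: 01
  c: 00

Read left to right; each codeword is recognised as soon as it completes (prefix code):
  00→c | 00→c | 1→a | 1→a | 1→a | 1→a | 1→a | 1→a | 1→a
Decoded message: ccaaaaaaa

ccaaaaaaa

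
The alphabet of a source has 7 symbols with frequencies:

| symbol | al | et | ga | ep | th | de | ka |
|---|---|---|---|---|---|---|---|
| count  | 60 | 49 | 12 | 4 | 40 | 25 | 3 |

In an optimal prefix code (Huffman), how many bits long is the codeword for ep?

5

Repeatedly merge the two smallest:
ka(3) + ep(4) → 7
7 + ga(12) → 19
19 + de(25) → 44
th(40) + 44 → 84
et(49) + al(60) → 109
84 + 109 → 193
The subtree containing ep is merged 5 times, so code length = 5.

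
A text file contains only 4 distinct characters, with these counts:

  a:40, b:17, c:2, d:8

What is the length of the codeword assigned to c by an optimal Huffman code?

3

Huffman merges, smallest pair first:
combine c(2), d(8) → 10
combine 10, b(17) → 27
combine 27, a(40) → 67
c sits 3 levels below the root, so its codeword is 3 bits.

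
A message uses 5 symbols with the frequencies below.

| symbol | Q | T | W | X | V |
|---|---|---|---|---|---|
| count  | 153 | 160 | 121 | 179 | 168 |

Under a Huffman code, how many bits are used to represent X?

2

Repeatedly merge the two smallest:
merge W(121) and Q(153): 274
merge T(160) and V(168): 328
merge X(179) and 274: 453
merge 328 and 453: 781
The subtree containing X is merged 2 times, so code length = 2.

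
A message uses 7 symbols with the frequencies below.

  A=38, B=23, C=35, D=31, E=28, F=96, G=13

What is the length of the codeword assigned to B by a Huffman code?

Repeatedly merge the two smallest:
G(13) + B(23) → 36
E(28) + D(31) → 59
C(35) + 36 → 71
A(38) + 59 → 97
71 + F(96) → 167
97 + 167 → 264
B's leaf is at depth 4, giving a 4-bit codeword.

4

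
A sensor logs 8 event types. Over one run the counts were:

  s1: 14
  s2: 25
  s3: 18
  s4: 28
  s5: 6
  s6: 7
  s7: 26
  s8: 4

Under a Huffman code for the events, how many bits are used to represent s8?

5

Build the tree from the bottom:
s8(4) + s5(6) → 10
s6(7) + 10 → 17
s1(14) + 17 → 31
s3(18) + s2(25) → 43
s7(26) + s4(28) → 54
31 + 43 → 74
54 + 74 → 128
s8's leaf is at depth 5, giving a 5-bit codeword.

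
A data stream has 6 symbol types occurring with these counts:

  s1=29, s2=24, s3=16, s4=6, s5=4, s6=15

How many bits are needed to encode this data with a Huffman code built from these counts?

Merge the two smallest weights repeatedly:
s5(4) + s4(6) → 10
10 + s6(15) → 25
s3(16) + s2(24) → 40
25 + s1(29) → 54
40 + 54 → 94
The encoded length is the sum of every internal node's weight: 10 + 25 + 40 + 54 + 94 = 223 bits.

223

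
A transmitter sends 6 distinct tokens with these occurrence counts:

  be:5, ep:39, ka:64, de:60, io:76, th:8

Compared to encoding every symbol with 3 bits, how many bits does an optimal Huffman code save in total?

Fixed-length: 3 bits × 252 symbols = 756 bits.
Huffman merges:
be(5) + th(8) → 13
13 + ep(39) → 52
52 + de(60) → 112
ka(64) + io(76) → 140
112 + 140 → 252
Huffman total = 13 + 52 + 112 + 140 + 252 = 569 bits.
Saving = 756 − 569 = 187 bits.

187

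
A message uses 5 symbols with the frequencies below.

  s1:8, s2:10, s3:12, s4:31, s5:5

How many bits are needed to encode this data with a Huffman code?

Greedily combine the two least-frequent nodes:
merge s5(5) and s1(8): 13
merge s2(10) and s3(12): 22
merge 13 and 22: 35
merge s4(31) and 35: 66
Total encoded bits = sum of merged weights = 13 + 22 + 35 + 66 = 136.

136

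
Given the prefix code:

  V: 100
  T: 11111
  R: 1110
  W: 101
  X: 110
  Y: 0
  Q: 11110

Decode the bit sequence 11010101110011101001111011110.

Read left to right; each codeword is recognised as soon as it completes (prefix code):
  110→X | 101→W | 0→Y | 1110→R | 0→Y | 1110→R | 100→V | 11110→Q | 11110→Q
Decoded message: XWYRYRVQQ

XWYRYRVQQ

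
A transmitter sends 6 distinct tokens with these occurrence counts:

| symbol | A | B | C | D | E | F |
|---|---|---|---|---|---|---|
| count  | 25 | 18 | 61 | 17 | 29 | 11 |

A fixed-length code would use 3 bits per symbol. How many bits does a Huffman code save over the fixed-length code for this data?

Fixed-length: 3 bits × 161 symbols = 483 bits.
Huffman merges:
F(11) + D(17) → 28
B(18) + A(25) → 43
28 + E(29) → 57
43 + 57 → 100
C(61) + 100 → 161
Huffman total = 28 + 43 + 57 + 100 + 161 = 389 bits.
Saving = 483 − 389 = 94 bits.

94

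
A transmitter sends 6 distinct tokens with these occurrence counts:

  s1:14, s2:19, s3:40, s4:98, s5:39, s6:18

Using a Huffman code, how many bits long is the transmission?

520

Greedily combine the two least-frequent nodes:
combine s1(14), s6(18) → 32
combine s2(19), 32 → 51
combine s5(39), s3(40) → 79
combine 51, 79 → 130
combine s4(98), 130 → 228
Total encoded bits = sum of merged weights = 32 + 51 + 79 + 130 + 228 = 520.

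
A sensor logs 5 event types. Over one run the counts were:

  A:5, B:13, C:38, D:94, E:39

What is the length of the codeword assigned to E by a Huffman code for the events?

Huffman merges, smallest pair first:
A(5) + B(13) → 18
18 + C(38) → 56
E(39) + 56 → 95
D(94) + 95 → 189
E's leaf is at depth 2, giving a 2-bit codeword.

2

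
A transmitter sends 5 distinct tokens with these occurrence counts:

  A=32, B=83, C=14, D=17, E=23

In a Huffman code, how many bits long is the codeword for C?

4

Build the tree from the bottom:
C(14) + D(17) → 31
E(23) + 31 → 54
A(32) + 54 → 86
B(83) + 86 → 169
C's leaf is at depth 4, giving a 4-bit codeword.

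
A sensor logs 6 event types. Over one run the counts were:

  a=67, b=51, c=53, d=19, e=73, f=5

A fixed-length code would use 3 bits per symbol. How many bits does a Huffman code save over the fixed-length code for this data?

Fixed-length: 3 bits × 268 symbols = 804 bits.
Huffman merges:
combine f(5), d(19) → 24
combine 24, b(51) → 75
combine c(53), a(67) → 120
combine e(73), 75 → 148
combine 120, 148 → 268
Huffman total = 24 + 75 + 120 + 148 + 268 = 635 bits.
Saving = 804 − 635 = 169 bits.

169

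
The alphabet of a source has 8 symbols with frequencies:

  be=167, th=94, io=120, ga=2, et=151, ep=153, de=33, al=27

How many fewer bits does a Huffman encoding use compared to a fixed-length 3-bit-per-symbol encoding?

Fixed-length: 3 bits × 747 symbols = 2241 bits.
Huffman merges:
combine ga(2), al(27) → 29
combine 29, de(33) → 62
combine 62, th(94) → 156
combine io(120), et(151) → 271
combine ep(153), 156 → 309
combine be(167), 271 → 438
combine 309, 438 → 747
Huffman total = 29 + 62 + 156 + 271 + 309 + 438 + 747 = 2012 bits.
Saving = 2241 − 2012 = 229 bits.

229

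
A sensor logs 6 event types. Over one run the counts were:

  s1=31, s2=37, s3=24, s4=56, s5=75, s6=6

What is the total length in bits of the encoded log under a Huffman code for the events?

Merge the two smallest weights repeatedly:
combine s6(6), s3(24) → 30
combine 30, s1(31) → 61
combine s2(37), s4(56) → 93
combine 61, s5(75) → 136
combine 93, 136 → 229
Total encoded bits = sum of merged weights = 30 + 61 + 93 + 136 + 229 = 549.

549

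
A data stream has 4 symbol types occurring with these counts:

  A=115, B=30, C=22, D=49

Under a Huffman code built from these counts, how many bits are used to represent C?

3

Repeatedly merge the two smallest:
combine C(22), B(30) → 52
combine D(49), 52 → 101
combine 101, A(115) → 216
C sits 3 levels below the root, so its codeword is 3 bits.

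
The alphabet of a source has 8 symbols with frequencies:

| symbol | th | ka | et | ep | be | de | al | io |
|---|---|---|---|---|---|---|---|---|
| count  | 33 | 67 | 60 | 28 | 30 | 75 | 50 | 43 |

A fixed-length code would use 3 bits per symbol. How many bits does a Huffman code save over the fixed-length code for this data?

Fixed-length: 3 bits × 386 symbols = 1158 bits.
Huffman merges:
ep(28) + be(30) → 58
th(33) + io(43) → 76
al(50) + 58 → 108
et(60) + ka(67) → 127
de(75) + 76 → 151
108 + 127 → 235
151 + 235 → 386
Huffman total = 58 + 76 + 108 + 127 + 151 + 235 + 386 = 1141 bits.
Saving = 1158 − 1141 = 17 bits.

17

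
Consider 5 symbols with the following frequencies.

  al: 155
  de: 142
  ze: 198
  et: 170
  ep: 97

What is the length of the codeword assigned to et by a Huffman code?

Repeatedly merge the two smallest:
ep(97) + de(142) → 239
al(155) + et(170) → 325
ze(198) + 239 → 437
325 + 437 → 762
The subtree containing et is merged 2 times, so code length = 2.

2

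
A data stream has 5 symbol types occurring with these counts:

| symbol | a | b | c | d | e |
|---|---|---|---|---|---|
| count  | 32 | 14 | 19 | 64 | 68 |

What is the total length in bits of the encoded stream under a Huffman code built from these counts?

Build the Huffman tree bottom-up:
b(14) + c(19) → 33
a(32) + 33 → 65
d(64) + 65 → 129
e(68) + 129 → 197
Total encoded bits = sum of merged weights = 33 + 65 + 129 + 197 = 424.

424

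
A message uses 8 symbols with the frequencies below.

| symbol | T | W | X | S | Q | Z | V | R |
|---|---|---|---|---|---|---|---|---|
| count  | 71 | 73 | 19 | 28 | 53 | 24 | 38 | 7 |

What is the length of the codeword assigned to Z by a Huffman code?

Huffman merges, smallest pair first:
combine R(7), X(19) → 26
combine Z(24), 26 → 50
combine S(28), V(38) → 66
combine 50, Q(53) → 103
combine 66, T(71) → 137
combine W(73), 103 → 176
combine 137, 176 → 313
The subtree containing Z is merged 4 times, so code length = 4.

4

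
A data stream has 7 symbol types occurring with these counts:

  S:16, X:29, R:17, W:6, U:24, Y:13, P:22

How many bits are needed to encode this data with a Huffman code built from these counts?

347

Merge the two smallest weights repeatedly:
combine W(6), Y(13) → 19
combine S(16), R(17) → 33
combine 19, P(22) → 41
combine U(24), X(29) → 53
combine 33, 41 → 74
combine 53, 74 → 127
Each symbol's bit-cost is frequency × depth; summing gives 347 bits (equivalently 19 + 33 + 41 + 53 + 74 + 127).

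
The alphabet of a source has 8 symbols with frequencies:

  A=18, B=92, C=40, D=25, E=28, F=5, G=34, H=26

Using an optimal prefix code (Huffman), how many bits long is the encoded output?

Merge the two smallest weights repeatedly:
merge F(5) and A(18): 23
merge 23 and D(25): 48
merge H(26) and E(28): 54
merge G(34) and C(40): 74
merge 48 and 54: 102
merge 74 and B(92): 166
merge 102 and 166: 268
Each symbol's bit-cost is frequency × depth; summing gives 735 bits (equivalently 23 + 48 + 54 + 74 + 102 + 166 + 268).

735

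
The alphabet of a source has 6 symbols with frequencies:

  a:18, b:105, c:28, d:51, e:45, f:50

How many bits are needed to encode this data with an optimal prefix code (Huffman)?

Build the Huffman tree bottom-up:
a(18) + c(28) → 46
e(45) + 46 → 91
f(50) + d(51) → 101
91 + 101 → 192
b(105) + 192 → 297
Each symbol's bit-cost is frequency × depth; summing gives 727 bits (equivalently 46 + 91 + 101 + 192 + 297).

727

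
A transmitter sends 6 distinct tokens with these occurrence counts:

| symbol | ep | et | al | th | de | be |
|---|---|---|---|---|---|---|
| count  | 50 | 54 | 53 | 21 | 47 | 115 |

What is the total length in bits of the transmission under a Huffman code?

851

Merge the two smallest weights repeatedly:
th(21) + de(47) → 68
ep(50) + al(53) → 103
et(54) + 68 → 122
103 + be(115) → 218
122 + 218 → 340
Each symbol's bit-cost is frequency × depth; summing gives 851 bits (equivalently 68 + 103 + 122 + 218 + 340).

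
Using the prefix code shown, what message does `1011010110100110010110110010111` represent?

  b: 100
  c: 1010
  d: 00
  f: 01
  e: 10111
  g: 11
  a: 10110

aabgdagde

Read left to right; each codeword is recognised as soon as it completes (prefix code):
  10110→a | 10110→a | 100→b | 11→g | 00→d | 10110→a | 11→g | 00→d | 10111→e
Decoded message: aabgdagde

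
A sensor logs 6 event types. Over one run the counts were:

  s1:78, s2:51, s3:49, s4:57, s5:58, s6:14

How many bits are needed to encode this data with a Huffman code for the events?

785

Greedily combine the two least-frequent nodes:
s6(14) + s3(49) → 63
s2(51) + s4(57) → 108
s5(58) + 63 → 121
s1(78) + 108 → 186
121 + 186 → 307
The encoded length is the sum of every internal node's weight: 63 + 108 + 121 + 186 + 307 = 785 bits.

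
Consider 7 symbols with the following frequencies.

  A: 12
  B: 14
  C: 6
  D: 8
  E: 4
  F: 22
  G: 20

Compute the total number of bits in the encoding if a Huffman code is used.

226

Build the Huffman tree bottom-up:
combine E(4), C(6) → 10
combine D(8), 10 → 18
combine A(12), B(14) → 26
combine 18, G(20) → 38
combine F(22), 26 → 48
combine 38, 48 → 86
The encoded length is the sum of every internal node's weight: 10 + 18 + 26 + 38 + 48 + 86 = 226 bits.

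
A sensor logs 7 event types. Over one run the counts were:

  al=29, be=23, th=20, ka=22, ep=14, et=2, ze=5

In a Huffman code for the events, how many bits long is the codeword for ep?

4

Repeatedly merge the two smallest:
combine et(2), ze(5) → 7
combine 7, ep(14) → 21
combine th(20), 21 → 41
combine ka(22), be(23) → 45
combine al(29), 41 → 70
combine 45, 70 → 115
ep sits 4 levels below the root, so its codeword is 4 bits.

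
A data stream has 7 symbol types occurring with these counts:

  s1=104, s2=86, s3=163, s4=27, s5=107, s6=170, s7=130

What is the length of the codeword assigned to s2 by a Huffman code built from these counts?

4

Build the tree from the bottom:
merge s4(27) and s2(86): 113
merge s1(104) and s5(107): 211
merge 113 and s7(130): 243
merge s3(163) and s6(170): 333
merge 211 and 243: 454
merge 333 and 454: 787
The subtree containing s2 is merged 4 times, so code length = 4.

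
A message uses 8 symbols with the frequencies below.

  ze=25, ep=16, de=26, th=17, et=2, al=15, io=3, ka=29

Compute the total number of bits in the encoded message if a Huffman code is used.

369

Merge the two smallest weights repeatedly:
et(2) + io(3) → 5
5 + al(15) → 20
ep(16) + th(17) → 33
20 + ze(25) → 45
de(26) + ka(29) → 55
33 + 45 → 78
55 + 78 → 133
The encoded length is the sum of every internal node's weight: 5 + 20 + 33 + 45 + 55 + 78 + 133 = 369 bits.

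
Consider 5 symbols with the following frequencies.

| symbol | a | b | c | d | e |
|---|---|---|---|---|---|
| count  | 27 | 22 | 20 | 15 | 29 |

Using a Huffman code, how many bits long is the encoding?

Merge the two smallest weights repeatedly:
d(15) + c(20) → 35
b(22) + a(27) → 49
e(29) + 35 → 64
49 + 64 → 113
Each symbol's bit-cost is frequency × depth; summing gives 261 bits (equivalently 35 + 49 + 64 + 113).

261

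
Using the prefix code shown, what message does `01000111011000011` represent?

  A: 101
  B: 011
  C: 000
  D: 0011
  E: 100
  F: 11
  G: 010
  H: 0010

Read left to right; each codeword is recognised as soon as it completes (prefix code):
  010→G | 0011→D | 101→A | 100→E | 0011→D
Decoded message: GDAED

GDAED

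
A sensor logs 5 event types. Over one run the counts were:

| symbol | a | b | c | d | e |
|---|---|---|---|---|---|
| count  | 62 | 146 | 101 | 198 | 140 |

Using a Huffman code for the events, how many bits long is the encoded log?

1457

Build the Huffman tree bottom-up:
a(62) + c(101) → 163
e(140) + b(146) → 286
163 + d(198) → 361
286 + 361 → 647
Total encoded bits = sum of merged weights = 163 + 286 + 361 + 647 = 1457.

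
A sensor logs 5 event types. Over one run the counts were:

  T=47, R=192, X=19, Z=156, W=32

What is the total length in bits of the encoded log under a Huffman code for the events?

849

Greedily combine the two least-frequent nodes:
X(19) + W(32) → 51
T(47) + 51 → 98
98 + Z(156) → 254
R(192) + 254 → 446
Each symbol's bit-cost is frequency × depth; summing gives 849 bits (equivalently 51 + 98 + 254 + 446).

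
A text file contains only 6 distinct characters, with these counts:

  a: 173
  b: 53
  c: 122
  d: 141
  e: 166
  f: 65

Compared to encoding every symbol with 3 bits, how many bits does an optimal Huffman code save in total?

Fixed-length: 3 bits × 720 symbols = 2160 bits.
Huffman merges:
merge b(53) and f(65): 118
merge 118 and c(122): 240
merge d(141) and e(166): 307
merge a(173) and 240: 413
merge 307 and 413: 720
Huffman total = 118 + 240 + 307 + 413 + 720 = 1798 bits.
Saving = 2160 − 1798 = 362 bits.

362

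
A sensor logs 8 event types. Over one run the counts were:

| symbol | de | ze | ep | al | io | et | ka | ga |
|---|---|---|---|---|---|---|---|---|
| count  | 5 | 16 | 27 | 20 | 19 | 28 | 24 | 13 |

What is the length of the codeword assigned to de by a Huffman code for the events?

Huffman merges, smallest pair first:
merge de(5) and ga(13): 18
merge ze(16) and 18: 34
merge io(19) and al(20): 39
merge ka(24) and ep(27): 51
merge et(28) and 34: 62
merge 39 and 51: 90
merge 62 and 90: 152
de's leaf is at depth 4, giving a 4-bit codeword.

4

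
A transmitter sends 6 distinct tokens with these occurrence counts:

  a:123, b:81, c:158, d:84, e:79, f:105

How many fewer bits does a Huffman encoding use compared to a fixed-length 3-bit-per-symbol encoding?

281

Fixed-length: 3 bits × 630 symbols = 1890 bits.
Huffman merges:
merge e(79) and b(81): 160
merge d(84) and f(105): 189
merge a(123) and c(158): 281
merge 160 and 189: 349
merge 281 and 349: 630
Huffman total = 160 + 189 + 281 + 349 + 630 = 1609 bits.
Saving = 1890 − 1609 = 281 bits.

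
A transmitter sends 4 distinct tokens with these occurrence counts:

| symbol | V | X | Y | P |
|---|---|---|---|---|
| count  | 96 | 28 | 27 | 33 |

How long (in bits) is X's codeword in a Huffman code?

3

Repeatedly merge the two smallest:
Y(27) + X(28) → 55
P(33) + 55 → 88
88 + V(96) → 184
X sits 3 levels below the root, so its codeword is 3 bits.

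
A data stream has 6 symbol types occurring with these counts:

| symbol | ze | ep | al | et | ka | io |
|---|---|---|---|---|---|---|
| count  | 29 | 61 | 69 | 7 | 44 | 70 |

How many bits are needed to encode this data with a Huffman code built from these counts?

676

Build the Huffman tree bottom-up:
et(7) + ze(29) → 36
36 + ka(44) → 80
ep(61) + al(69) → 130
io(70) + 80 → 150
130 + 150 → 280
Total encoded bits = sum of merged weights = 36 + 80 + 130 + 150 + 280 = 676.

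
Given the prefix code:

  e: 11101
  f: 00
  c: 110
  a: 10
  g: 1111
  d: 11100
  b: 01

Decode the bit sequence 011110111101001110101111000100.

beefebdbf

Read left to right; each codeword is recognised as soon as it completes (prefix code):
  01→b | 11101→e | 11101→e | 00→f | 11101→e | 01→b | 11100→d | 01→b | 00→f
Decoded message: beefebdbf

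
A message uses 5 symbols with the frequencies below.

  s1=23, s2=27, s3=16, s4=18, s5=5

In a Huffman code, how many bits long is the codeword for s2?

Repeatedly merge the two smallest:
merge s5(5) and s3(16): 21
merge s4(18) and 21: 39
merge s1(23) and s2(27): 50
merge 39 and 50: 89
s2's leaf is at depth 2, giving a 2-bit codeword.

2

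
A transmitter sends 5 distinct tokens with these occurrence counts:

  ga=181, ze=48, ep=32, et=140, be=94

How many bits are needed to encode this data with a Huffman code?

1063

Build the Huffman tree bottom-up:
merge ep(32) and ze(48): 80
merge 80 and be(94): 174
merge et(140) and 174: 314
merge ga(181) and 314: 495
Each symbol's bit-cost is frequency × depth; summing gives 1063 bits (equivalently 80 + 174 + 314 + 495).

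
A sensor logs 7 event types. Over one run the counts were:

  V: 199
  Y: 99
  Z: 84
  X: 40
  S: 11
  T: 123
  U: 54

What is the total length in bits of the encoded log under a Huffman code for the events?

1559

Build the Huffman tree bottom-up:
merge S(11) and X(40): 51
merge 51 and U(54): 105
merge Z(84) and Y(99): 183
merge 105 and T(123): 228
merge 183 and V(199): 382
merge 228 and 382: 610
Total encoded bits = sum of merged weights = 51 + 105 + 183 + 228 + 382 + 610 = 1559.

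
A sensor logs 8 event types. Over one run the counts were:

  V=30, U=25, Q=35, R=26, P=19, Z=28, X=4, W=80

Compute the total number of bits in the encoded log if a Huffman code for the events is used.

684

Build the Huffman tree bottom-up:
X(4) + P(19) → 23
23 + U(25) → 48
R(26) + Z(28) → 54
V(30) + Q(35) → 65
48 + 54 → 102
65 + W(80) → 145
102 + 145 → 247
Total encoded bits = sum of merged weights = 23 + 48 + 54 + 65 + 102 + 145 + 247 = 684.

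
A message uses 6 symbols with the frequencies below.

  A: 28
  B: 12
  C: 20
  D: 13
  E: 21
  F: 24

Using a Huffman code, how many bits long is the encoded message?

302

Build the Huffman tree bottom-up:
B(12) + D(13) → 25
C(20) + E(21) → 41
F(24) + 25 → 49
A(28) + 41 → 69
49 + 69 → 118
The encoded length is the sum of every internal node's weight: 25 + 41 + 49 + 69 + 118 = 302 bits.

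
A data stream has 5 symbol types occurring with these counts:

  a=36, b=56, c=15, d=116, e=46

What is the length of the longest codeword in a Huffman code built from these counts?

4

Merge the two lowest-weight nodes at each step:
combine c(15), a(36) → 51
combine e(46), 51 → 97
combine b(56), 97 → 153
combine d(116), 153 → 269
Maximum depth reached is 4.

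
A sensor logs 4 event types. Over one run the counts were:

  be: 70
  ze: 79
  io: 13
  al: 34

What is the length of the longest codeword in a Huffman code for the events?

Merge the two lowest-weight nodes at each step:
merge io(13) and al(34): 47
merge 47 and be(70): 117
merge ze(79) and 117: 196
The rarest symbols sit at the bottom; the longest codeword is 3 bits.

3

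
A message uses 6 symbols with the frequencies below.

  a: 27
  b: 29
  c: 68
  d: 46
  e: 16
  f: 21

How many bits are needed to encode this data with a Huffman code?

507

Greedily combine the two least-frequent nodes:
combine e(16), f(21) → 37
combine a(27), b(29) → 56
combine 37, d(46) → 83
combine 56, c(68) → 124
combine 83, 124 → 207
Total encoded bits = sum of merged weights = 37 + 56 + 83 + 124 + 207 = 507.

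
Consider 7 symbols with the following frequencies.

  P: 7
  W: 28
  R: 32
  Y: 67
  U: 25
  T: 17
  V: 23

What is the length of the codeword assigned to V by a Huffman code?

3

Huffman merges, smallest pair first:
merge P(7) and T(17): 24
merge V(23) and 24: 47
merge U(25) and W(28): 53
merge R(32) and 47: 79
merge 53 and Y(67): 120
merge 79 and 120: 199
V's leaf is at depth 3, giving a 3-bit codeword.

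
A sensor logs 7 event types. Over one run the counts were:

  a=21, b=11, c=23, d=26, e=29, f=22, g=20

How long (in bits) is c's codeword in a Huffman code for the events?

Huffman merges, smallest pair first:
combine b(11), g(20) → 31
combine a(21), f(22) → 43
combine c(23), d(26) → 49
combine e(29), 31 → 60
combine 43, 49 → 92
combine 60, 92 → 152
The subtree containing c is merged 3 times, so code length = 3.

3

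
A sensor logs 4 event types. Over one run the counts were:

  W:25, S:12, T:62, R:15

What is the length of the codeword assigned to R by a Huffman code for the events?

3

Repeatedly merge the two smallest:
S(12) + R(15) → 27
W(25) + 27 → 52
52 + T(62) → 114
R's leaf is at depth 3, giving a 3-bit codeword.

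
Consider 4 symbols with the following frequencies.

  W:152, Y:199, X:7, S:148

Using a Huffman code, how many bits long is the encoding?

968

Greedily combine the two least-frequent nodes:
combine X(7), S(148) → 155
combine W(152), 155 → 307
combine Y(199), 307 → 506
The encoded length is the sum of every internal node's weight: 155 + 307 + 506 = 968 bits.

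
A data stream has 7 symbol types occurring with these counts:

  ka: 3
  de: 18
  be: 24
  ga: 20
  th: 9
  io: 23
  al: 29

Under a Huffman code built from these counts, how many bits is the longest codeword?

Merge the two lowest-weight nodes at each step:
ka(3) + th(9) → 12
12 + de(18) → 30
ga(20) + io(23) → 43
be(24) + al(29) → 53
30 + 43 → 73
53 + 73 → 126
The rarest symbols sit at the bottom; the longest codeword is 4 bits.

4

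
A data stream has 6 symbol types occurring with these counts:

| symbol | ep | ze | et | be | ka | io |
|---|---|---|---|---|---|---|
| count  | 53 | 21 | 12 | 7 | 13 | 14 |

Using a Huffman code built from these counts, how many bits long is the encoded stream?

Merge the two smallest weights repeatedly:
combine be(7), et(12) → 19
combine ka(13), io(14) → 27
combine 19, ze(21) → 40
combine 27, 40 → 67
combine ep(53), 67 → 120
Total encoded bits = sum of merged weights = 19 + 27 + 40 + 67 + 120 = 273.

273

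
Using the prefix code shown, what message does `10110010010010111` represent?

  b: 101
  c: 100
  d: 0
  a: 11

bcccba

Read left to right; each codeword is recognised as soon as it completes (prefix code):
  101→b | 100→c | 100→c | 100→c | 101→b | 11→a
Decoded message: bcccba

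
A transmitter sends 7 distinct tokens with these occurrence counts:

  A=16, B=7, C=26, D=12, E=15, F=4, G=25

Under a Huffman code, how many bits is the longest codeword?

Merge the two lowest-weight nodes at each step:
F(4) + B(7) → 11
11 + D(12) → 23
E(15) + A(16) → 31
23 + G(25) → 48
C(26) + 31 → 57
48 + 57 → 105
The rarest symbols sit at the bottom; the longest codeword is 4 bits.

4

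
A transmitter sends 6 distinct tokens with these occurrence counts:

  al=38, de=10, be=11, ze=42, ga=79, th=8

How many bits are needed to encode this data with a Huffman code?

411

Merge the two smallest weights repeatedly:
merge th(8) and de(10): 18
merge be(11) and 18: 29
merge 29 and al(38): 67
merge ze(42) and 67: 109
merge ga(79) and 109: 188
Total encoded bits = sum of merged weights = 18 + 29 + 67 + 109 + 188 = 411.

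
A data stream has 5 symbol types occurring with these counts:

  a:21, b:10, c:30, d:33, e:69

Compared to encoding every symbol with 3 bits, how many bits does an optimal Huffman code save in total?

140

Fixed-length: 3 bits × 163 symbols = 489 bits.
Huffman merges:
merge b(10) and a(21): 31
merge c(30) and 31: 61
merge d(33) and 61: 94
merge e(69) and 94: 163
Huffman total = 31 + 61 + 94 + 163 = 349 bits.
Saving = 489 − 349 = 140 bits.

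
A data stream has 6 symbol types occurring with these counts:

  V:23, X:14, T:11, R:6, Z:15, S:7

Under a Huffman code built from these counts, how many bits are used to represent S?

4

Build the tree from the bottom:
R(6) + S(7) → 13
T(11) + 13 → 24
X(14) + Z(15) → 29
V(23) + 24 → 47
29 + 47 → 76
The subtree containing S is merged 4 times, so code length = 4.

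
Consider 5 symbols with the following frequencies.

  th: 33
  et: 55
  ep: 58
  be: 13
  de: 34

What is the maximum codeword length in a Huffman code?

Merge the two lowest-weight nodes at each step:
merge be(13) and th(33): 46
merge de(34) and 46: 80
merge et(55) and ep(58): 113
merge 80 and 113: 193
The rarest symbols sit at the bottom; the longest codeword is 3 bits.

3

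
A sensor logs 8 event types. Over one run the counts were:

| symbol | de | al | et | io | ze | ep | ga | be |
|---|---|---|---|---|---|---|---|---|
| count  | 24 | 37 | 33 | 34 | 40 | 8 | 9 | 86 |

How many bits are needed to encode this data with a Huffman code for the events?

Merge the two smallest weights repeatedly:
combine ep(8), ga(9) → 17
combine 17, de(24) → 41
combine et(33), io(34) → 67
combine al(37), ze(40) → 77
combine 41, 67 → 108
combine 77, be(86) → 163
combine 108, 163 → 271
The encoded length is the sum of every internal node's weight: 17 + 41 + 67 + 77 + 108 + 163 + 271 = 744 bits.

744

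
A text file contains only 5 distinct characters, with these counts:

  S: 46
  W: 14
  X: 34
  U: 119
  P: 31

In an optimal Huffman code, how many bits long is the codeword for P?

Huffman merges, smallest pair first:
merge W(14) and P(31): 45
merge X(34) and 45: 79
merge S(46) and 79: 125
merge U(119) and 125: 244
P sits 4 levels below the root, so its codeword is 4 bits.

4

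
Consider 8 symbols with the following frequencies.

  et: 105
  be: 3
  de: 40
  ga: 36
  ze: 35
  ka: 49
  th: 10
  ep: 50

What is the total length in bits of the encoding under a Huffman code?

Merge the two smallest weights repeatedly:
combine be(3), th(10) → 13
combine 13, ze(35) → 48
combine ga(36), de(40) → 76
combine 48, ka(49) → 97
combine ep(50), 76 → 126
combine 97, et(105) → 202
combine 126, 202 → 328
The encoded length is the sum of every internal node's weight: 13 + 48 + 76 + 97 + 126 + 202 + 328 = 890 bits.

890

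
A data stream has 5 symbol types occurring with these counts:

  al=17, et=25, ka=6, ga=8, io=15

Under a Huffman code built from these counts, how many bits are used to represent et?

Huffman merges, smallest pair first:
combine ka(6), ga(8) → 14
combine 14, io(15) → 29
combine al(17), et(25) → 42
combine 29, 42 → 71
et sits 2 levels below the root, so its codeword is 2 bits.

2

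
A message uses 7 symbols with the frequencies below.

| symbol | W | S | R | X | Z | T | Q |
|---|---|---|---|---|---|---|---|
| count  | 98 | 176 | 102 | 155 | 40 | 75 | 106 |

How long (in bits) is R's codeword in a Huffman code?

3

Huffman merges, smallest pair first:
Z(40) + T(75) → 115
W(98) + R(102) → 200
Q(106) + 115 → 221
X(155) + S(176) → 331
200 + 221 → 421
331 + 421 → 752
R's leaf is at depth 3, giving a 3-bit codeword.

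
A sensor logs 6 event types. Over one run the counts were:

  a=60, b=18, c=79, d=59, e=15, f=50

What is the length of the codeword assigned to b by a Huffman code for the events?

4

Repeatedly merge the two smallest:
merge e(15) and b(18): 33
merge 33 and f(50): 83
merge d(59) and a(60): 119
merge c(79) and 83: 162
merge 119 and 162: 281
b sits 4 levels below the root, so its codeword is 4 bits.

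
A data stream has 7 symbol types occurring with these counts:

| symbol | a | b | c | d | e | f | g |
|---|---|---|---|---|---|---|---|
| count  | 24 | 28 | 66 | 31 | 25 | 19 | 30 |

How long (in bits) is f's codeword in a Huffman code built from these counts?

3

Repeatedly merge the two smallest:
f(19) + a(24) → 43
e(25) + b(28) → 53
g(30) + d(31) → 61
43 + 53 → 96
61 + c(66) → 127
96 + 127 → 223
f sits 3 levels below the root, so its codeword is 3 bits.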